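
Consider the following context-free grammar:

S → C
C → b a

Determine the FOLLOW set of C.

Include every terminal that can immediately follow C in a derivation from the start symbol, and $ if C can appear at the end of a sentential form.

We compute FOLLOW(C) using the standard algorithm.
FOLLOW(S) starts with {$}.
FIRST(C) = {b}
FIRST(S) = {b}
FOLLOW(C) = {$}
FOLLOW(S) = {$}
Therefore, FOLLOW(C) = {$}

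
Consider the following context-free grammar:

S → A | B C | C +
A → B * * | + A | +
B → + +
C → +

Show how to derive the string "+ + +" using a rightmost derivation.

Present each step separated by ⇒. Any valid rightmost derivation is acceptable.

S ⇒ B C ⇒ B + ⇒ + + +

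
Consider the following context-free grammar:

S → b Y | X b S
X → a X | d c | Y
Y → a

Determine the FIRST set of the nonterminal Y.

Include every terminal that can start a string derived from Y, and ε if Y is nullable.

We compute FIRST(Y) using the standard algorithm.
FIRST(S) = {a, b, d}
FIRST(X) = {a, d}
FIRST(Y) = {a}
Therefore, FIRST(Y) = {a}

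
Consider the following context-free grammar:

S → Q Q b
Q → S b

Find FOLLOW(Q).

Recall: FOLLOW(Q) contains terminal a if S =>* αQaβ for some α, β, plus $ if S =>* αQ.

We compute FOLLOW(Q) using the standard algorithm.
FOLLOW(S) starts with {$}.
FIRST(Q) = {}
FIRST(S) = {}
FOLLOW(Q) = {b}
FOLLOW(S) = {$, b}
Therefore, FOLLOW(Q) = {b}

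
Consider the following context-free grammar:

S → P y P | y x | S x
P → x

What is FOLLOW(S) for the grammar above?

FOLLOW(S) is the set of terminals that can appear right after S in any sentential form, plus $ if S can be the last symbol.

We compute FOLLOW(S) using the standard algorithm.
FOLLOW(S) starts with {$}.
FIRST(P) = {x}
FIRST(S) = {x, y}
FOLLOW(P) = {$, x, y}
FOLLOW(S) = {$, x}
Therefore, FOLLOW(S) = {$, x}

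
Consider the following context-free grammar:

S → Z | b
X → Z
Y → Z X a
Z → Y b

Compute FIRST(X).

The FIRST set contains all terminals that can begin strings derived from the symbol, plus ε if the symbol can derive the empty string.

We compute FIRST(X) using the standard algorithm.
FIRST(S) = {b}
FIRST(X) = {}
FIRST(Y) = {}
FIRST(Z) = {}
Therefore, FIRST(X) = {}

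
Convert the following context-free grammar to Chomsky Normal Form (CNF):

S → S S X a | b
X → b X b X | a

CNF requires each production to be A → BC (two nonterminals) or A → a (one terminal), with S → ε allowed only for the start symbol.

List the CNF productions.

TA → a; S → b; TB → b; X → a; S → S X0; X0 → S X1; X1 → X TA; X → TB X2; X2 → X X3; X3 → TB X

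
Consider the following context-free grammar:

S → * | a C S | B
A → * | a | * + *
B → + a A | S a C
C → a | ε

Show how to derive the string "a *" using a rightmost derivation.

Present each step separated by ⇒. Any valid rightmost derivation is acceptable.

S ⇒ a C S ⇒ a C * ⇒ a *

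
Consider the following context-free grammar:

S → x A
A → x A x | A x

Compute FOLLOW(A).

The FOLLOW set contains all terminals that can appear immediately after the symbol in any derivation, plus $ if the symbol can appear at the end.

We compute FOLLOW(A) using the standard algorithm.
FOLLOW(S) starts with {$}.
FIRST(A) = {x}
FIRST(S) = {x}
FOLLOW(A) = {$, x}
FOLLOW(S) = {$}
Therefore, FOLLOW(A) = {$, x}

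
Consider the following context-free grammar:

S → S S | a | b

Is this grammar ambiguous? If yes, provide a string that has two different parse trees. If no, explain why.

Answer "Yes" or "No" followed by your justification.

Yes - the string 'a a a a' has two distinct leftmost derivations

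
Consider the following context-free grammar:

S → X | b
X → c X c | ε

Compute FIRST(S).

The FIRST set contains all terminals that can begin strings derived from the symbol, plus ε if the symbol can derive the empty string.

We compute FIRST(S) using the standard algorithm.
FIRST(S) = {b, c, ε}
FIRST(X) = {c, ε}
Therefore, FIRST(S) = {b, c, ε}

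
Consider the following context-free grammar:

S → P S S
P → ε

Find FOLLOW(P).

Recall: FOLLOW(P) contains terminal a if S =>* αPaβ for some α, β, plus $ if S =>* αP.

We compute FOLLOW(P) using the standard algorithm.
FOLLOW(S) starts with {$}.
FIRST(P) = {ε}
FIRST(S) = {}
FOLLOW(P) = {}
FOLLOW(S) = {$}
Therefore, FOLLOW(P) = {}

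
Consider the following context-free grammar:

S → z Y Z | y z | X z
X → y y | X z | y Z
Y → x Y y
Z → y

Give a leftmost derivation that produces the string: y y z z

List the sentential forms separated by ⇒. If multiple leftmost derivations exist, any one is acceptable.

S ⇒ X z ⇒ X z z ⇒ y Z z z ⇒ y y z z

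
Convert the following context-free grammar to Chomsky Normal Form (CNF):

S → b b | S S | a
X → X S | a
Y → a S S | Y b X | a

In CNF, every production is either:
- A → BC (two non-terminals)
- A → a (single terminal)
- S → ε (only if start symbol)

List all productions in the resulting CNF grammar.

TB → b; S → a; X → a; TA → a; Y → a; S → TB TB; S → S S; X → X S; Y → TA X0; X0 → S S; Y → Y X1; X1 → TB X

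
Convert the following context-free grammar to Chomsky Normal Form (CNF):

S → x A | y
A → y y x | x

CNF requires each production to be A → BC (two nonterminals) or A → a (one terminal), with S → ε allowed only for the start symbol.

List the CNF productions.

TX → x; S → y; TY → y; A → x; S → TX A; A → TY X0; X0 → TY TX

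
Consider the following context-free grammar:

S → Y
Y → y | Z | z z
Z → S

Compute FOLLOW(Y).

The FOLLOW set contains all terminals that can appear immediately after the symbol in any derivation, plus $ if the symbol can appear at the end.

We compute FOLLOW(Y) using the standard algorithm.
FOLLOW(S) starts with {$}.
FIRST(S) = {y, z}
FIRST(Y) = {y, z}
FIRST(Z) = {y, z}
FOLLOW(S) = {$}
FOLLOW(Y) = {$}
FOLLOW(Z) = {$}
Therefore, FOLLOW(Y) = {$}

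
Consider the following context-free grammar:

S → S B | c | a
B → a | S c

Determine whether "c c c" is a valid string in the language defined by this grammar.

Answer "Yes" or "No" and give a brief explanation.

Yes - a valid derivation exists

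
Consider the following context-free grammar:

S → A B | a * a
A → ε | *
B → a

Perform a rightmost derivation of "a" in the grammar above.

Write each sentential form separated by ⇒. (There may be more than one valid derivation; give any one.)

S ⇒ A B ⇒ A a ⇒ a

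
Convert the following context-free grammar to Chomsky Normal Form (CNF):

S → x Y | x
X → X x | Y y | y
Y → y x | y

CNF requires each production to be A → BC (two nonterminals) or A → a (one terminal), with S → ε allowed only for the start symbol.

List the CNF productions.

TX → x; S → x; TY → y; X → y; Y → y; S → TX Y; X → X TX; X → Y TY; Y → TY TX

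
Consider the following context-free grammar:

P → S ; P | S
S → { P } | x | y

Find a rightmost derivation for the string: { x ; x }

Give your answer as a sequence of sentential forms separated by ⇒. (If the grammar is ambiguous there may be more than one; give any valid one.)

P ⇒ S ⇒ { P } ⇒ { S ; P } ⇒ { S ; S } ⇒ { S ; x } ⇒ { x ; x }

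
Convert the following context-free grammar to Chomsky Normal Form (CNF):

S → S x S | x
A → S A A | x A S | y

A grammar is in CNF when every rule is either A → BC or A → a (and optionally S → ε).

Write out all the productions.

TX → x; S → x; A → y; S → S X0; X0 → TX S; A → S X1; X1 → A A; A → TX X2; X2 → A S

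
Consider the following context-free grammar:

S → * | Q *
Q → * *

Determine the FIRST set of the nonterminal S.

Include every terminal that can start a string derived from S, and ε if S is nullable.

We compute FIRST(S) using the standard algorithm.
FIRST(Q) = {*}
FIRST(S) = {*}
Therefore, FIRST(S) = {*}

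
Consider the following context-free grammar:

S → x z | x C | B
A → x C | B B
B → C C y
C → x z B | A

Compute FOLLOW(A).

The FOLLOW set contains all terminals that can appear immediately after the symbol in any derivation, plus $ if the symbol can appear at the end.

We compute FOLLOW(A) using the standard algorithm.
FOLLOW(S) starts with {$}.
FIRST(A) = {x}
FIRST(B) = {x}
FIRST(C) = {x}
FIRST(S) = {x}
FOLLOW(A) = {$, x, y}
FOLLOW(B) = {$, x, y}
FOLLOW(C) = {$, x, y}
FOLLOW(S) = {$}
Therefore, FOLLOW(A) = {$, x, y}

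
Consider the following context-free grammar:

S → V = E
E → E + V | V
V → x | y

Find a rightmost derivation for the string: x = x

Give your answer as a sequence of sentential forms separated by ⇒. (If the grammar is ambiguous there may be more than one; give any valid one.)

S ⇒ V = E ⇒ V = V ⇒ V = x ⇒ x = x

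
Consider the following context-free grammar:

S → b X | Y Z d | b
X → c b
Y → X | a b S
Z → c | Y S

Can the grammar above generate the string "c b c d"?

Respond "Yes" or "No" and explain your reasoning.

Yes - a valid derivation exists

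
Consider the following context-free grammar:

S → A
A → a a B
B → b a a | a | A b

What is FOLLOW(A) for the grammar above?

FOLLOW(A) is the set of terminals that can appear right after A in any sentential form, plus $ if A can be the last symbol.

We compute FOLLOW(A) using the standard algorithm.
FOLLOW(S) starts with {$}.
FIRST(A) = {a}
FIRST(B) = {a, b}
FIRST(S) = {a}
FOLLOW(A) = {$, b}
FOLLOW(B) = {$, b}
FOLLOW(S) = {$}
Therefore, FOLLOW(A) = {$, b}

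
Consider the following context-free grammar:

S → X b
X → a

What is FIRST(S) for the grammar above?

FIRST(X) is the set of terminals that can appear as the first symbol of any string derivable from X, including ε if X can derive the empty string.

We compute FIRST(S) using the standard algorithm.
FIRST(S) = {a}
FIRST(X) = {a}
Therefore, FIRST(S) = {a}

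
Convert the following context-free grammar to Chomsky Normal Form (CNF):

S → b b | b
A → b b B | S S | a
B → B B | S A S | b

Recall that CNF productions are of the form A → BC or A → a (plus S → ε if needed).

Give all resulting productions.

TB → b; S → b; A → a; B → b; S → TB TB; A → TB X0; X0 → TB B; A → S S; B → B B; B → S X1; X1 → A S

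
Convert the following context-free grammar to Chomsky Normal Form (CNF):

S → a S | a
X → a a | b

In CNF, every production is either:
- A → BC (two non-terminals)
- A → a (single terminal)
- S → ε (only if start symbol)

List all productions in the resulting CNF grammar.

TA → a; S → a; X → b; S → TA S; X → TA TA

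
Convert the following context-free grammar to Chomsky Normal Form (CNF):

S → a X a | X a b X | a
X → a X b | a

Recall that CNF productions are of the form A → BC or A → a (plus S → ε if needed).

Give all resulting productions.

TA → a; TB → b; S → a; X → a; S → TA X0; X0 → X TA; S → X X1; X1 → TA X2; X2 → TB X; X → TA X3; X3 → X TB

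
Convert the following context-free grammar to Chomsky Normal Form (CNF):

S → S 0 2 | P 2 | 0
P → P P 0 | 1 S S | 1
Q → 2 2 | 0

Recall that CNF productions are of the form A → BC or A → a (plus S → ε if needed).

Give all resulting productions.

T0 → 0; T2 → 2; S → 0; T1 → 1; P → 1; Q → 0; S → S X0; X0 → T0 T2; S → P T2; P → P X1; X1 → P T0; P → T1 X2; X2 → S S; Q → T2 T2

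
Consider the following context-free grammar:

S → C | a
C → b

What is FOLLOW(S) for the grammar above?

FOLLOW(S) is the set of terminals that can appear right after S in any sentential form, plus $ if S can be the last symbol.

We compute FOLLOW(S) using the standard algorithm.
FOLLOW(S) starts with {$}.
FIRST(C) = {b}
FIRST(S) = {a, b}
FOLLOW(C) = {$}
FOLLOW(S) = {$}
Therefore, FOLLOW(S) = {$}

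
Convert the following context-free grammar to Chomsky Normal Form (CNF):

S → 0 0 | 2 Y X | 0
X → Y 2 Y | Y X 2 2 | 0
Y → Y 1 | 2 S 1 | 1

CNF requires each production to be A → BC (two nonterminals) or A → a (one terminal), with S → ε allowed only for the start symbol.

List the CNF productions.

T0 → 0; T2 → 2; S → 0; X → 0; T1 → 1; Y → 1; S → T0 T0; S → T2 X0; X0 → Y X; X → Y X1; X1 → T2 Y; X → Y X2; X2 → X X3; X3 → T2 T2; Y → Y T1; Y → T2 X4; X4 → S T1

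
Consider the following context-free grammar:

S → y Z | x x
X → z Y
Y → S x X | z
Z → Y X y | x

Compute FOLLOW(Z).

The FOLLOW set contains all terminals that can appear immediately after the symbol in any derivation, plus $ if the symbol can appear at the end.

We compute FOLLOW(Z) using the standard algorithm.
FOLLOW(S) starts with {$}.
FIRST(S) = {x, y}
FIRST(X) = {z}
FIRST(Y) = {x, y, z}
FIRST(Z) = {x, y, z}
FOLLOW(S) = {$, x}
FOLLOW(X) = {y, z}
FOLLOW(Y) = {y, z}
FOLLOW(Z) = {$, x}
Therefore, FOLLOW(Z) = {$, x}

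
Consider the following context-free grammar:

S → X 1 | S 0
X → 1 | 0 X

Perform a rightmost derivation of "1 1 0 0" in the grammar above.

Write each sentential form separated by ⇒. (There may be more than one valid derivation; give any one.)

S ⇒ S 0 ⇒ S 0 0 ⇒ X 1 0 0 ⇒ 1 1 0 0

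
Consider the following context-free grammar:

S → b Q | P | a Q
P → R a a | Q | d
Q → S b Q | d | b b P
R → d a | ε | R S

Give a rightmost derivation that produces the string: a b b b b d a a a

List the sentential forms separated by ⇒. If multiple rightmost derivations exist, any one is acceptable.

S ⇒ a Q ⇒ a b b P ⇒ a b b Q ⇒ a b b b b P ⇒ a b b b b R a a ⇒ a b b b b d a a a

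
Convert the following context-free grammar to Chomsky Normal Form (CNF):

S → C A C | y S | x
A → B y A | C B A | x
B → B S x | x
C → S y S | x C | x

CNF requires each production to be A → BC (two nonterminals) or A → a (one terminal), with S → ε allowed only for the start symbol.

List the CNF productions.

TY → y; S → x; A → x; TX → x; B → x; C → x; S → C X0; X0 → A C; S → TY S; A → B X1; X1 → TY A; A → C X2; X2 → B A; B → B X3; X3 → S TX; C → S X4; X4 → TY S; C → TX C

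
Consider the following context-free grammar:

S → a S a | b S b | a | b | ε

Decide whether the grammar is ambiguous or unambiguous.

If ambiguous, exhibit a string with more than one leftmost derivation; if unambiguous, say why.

Unambiguous - every string in the language has a unique leftmost derivation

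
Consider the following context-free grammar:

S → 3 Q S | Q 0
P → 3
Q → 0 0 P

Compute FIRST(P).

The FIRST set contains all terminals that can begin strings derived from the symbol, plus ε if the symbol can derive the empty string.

We compute FIRST(P) using the standard algorithm.
FIRST(P) = {3}
FIRST(Q) = {0}
FIRST(S) = {0, 3}
Therefore, FIRST(P) = {3}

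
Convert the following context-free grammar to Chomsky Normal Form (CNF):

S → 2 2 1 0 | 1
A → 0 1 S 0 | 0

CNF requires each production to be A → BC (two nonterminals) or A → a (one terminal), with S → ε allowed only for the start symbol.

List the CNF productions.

T2 → 2; T1 → 1; T0 → 0; S → 1; A → 0; S → T2 X0; X0 → T2 X1; X1 → T1 T0; A → T0 X2; X2 → T1 X3; X3 → S T0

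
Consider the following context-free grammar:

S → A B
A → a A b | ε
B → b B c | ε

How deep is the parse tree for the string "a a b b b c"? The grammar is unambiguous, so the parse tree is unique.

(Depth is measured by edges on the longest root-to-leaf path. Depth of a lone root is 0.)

4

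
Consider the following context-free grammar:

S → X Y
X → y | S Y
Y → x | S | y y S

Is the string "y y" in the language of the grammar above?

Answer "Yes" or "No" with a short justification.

No - no valid derivation exists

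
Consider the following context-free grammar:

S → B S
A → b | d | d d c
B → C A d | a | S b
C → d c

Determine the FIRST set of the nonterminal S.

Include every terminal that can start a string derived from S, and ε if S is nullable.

We compute FIRST(S) using the standard algorithm.
FIRST(A) = {b, d}
FIRST(B) = {a, d}
FIRST(C) = {d}
FIRST(S) = {a, d}
Therefore, FIRST(S) = {a, d}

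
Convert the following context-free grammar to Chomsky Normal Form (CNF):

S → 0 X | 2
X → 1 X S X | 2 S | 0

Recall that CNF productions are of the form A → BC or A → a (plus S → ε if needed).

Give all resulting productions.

T0 → 0; S → 2; T1 → 1; T2 → 2; X → 0; S → T0 X; X → T1 X0; X0 → X X1; X1 → S X; X → T2 S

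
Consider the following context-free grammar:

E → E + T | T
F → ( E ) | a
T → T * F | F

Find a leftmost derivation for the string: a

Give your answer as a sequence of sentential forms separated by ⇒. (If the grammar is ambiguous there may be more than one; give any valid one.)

E ⇒ T ⇒ F ⇒ a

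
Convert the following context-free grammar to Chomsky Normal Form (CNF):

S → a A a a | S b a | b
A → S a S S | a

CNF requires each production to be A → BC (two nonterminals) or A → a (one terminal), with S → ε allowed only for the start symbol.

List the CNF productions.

TA → a; TB → b; S → b; A → a; S → TA X0; X0 → A X1; X1 → TA TA; S → S X2; X2 → TB TA; A → S X3; X3 → TA X4; X4 → S S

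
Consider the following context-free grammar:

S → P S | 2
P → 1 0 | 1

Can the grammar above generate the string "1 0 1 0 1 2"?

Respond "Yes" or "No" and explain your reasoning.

Yes - a valid derivation exists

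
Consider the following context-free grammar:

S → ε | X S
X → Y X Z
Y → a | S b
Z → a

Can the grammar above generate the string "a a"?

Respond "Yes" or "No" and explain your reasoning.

No - no valid derivation exists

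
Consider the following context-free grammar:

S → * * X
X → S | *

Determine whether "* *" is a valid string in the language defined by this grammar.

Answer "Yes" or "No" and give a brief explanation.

No - no valid derivation exists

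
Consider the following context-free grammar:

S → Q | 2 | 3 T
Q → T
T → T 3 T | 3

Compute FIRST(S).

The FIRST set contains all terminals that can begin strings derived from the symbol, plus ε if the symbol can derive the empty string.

We compute FIRST(S) using the standard algorithm.
FIRST(Q) = {3}
FIRST(S) = {2, 3}
FIRST(T) = {3}
Therefore, FIRST(S) = {2, 3}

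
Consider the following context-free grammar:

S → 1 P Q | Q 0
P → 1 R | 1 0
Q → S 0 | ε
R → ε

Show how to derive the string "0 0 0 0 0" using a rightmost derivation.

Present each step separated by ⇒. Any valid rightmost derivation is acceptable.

S ⇒ Q 0 ⇒ S 0 0 ⇒ Q 0 0 0 ⇒ S 0 0 0 0 ⇒ Q 0 0 0 0 0 ⇒ 0 0 0 0 0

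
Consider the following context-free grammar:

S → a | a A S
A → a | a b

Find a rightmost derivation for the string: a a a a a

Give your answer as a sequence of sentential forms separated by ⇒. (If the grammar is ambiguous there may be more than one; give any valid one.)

S ⇒ a A S ⇒ a A a A S ⇒ a A a A a ⇒ a A a a a ⇒ a a a a a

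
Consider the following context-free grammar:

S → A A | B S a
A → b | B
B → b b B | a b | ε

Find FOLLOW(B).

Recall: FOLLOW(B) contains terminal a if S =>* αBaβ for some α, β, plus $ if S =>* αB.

We compute FOLLOW(B) using the standard algorithm.
FOLLOW(S) starts with {$}.
FIRST(A) = {a, b, ε}
FIRST(B) = {a, b, ε}
FIRST(S) = {a, b, ε}
FOLLOW(A) = {$, a, b}
FOLLOW(B) = {$, a, b}
FOLLOW(S) = {$, a}
Therefore, FOLLOW(B) = {$, a, b}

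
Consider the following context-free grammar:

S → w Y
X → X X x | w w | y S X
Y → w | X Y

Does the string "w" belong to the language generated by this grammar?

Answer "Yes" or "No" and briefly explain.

No - no valid derivation exists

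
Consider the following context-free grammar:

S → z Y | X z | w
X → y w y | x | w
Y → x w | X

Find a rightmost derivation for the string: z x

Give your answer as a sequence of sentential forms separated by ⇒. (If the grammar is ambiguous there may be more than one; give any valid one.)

S ⇒ z Y ⇒ z X ⇒ z x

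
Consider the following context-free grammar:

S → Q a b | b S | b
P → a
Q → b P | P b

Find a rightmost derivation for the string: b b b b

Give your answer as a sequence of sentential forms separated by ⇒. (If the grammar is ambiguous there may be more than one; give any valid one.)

S ⇒ b S ⇒ b b S ⇒ b b b S ⇒ b b b b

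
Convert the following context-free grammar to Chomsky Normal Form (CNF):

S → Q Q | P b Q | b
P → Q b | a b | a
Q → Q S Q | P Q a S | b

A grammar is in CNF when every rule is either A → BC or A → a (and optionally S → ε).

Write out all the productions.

TB → b; S → b; TA → a; P → a; Q → b; S → Q Q; S → P X0; X0 → TB Q; P → Q TB; P → TA TB; Q → Q X1; X1 → S Q; Q → P X2; X2 → Q X3; X3 → TA S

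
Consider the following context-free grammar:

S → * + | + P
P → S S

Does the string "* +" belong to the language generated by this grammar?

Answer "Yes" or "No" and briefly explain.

Yes - a valid derivation exists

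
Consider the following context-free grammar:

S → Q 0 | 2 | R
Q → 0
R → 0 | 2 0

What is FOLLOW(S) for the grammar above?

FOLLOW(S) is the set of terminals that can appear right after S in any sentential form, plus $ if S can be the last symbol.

We compute FOLLOW(S) using the standard algorithm.
FOLLOW(S) starts with {$}.
FIRST(Q) = {0}
FIRST(R) = {0, 2}
FIRST(S) = {0, 2}
FOLLOW(Q) = {0}
FOLLOW(R) = {$}
FOLLOW(S) = {$}
Therefore, FOLLOW(S) = {$}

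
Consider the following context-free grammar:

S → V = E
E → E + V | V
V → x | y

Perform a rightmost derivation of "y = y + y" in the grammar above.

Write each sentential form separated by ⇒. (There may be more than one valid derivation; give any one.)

S ⇒ V = E ⇒ V = E + V ⇒ V = E + y ⇒ V = V + y ⇒ V = y + y ⇒ y = y + y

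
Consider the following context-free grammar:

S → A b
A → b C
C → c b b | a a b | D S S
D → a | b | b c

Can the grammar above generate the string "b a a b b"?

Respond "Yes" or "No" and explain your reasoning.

Yes - a valid derivation exists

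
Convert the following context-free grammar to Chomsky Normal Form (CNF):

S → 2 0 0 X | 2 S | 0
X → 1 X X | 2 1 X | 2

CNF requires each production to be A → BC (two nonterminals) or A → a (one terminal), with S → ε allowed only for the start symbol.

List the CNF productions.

T2 → 2; T0 → 0; S → 0; T1 → 1; X → 2; S → T2 X0; X0 → T0 X1; X1 → T0 X; S → T2 S; X → T1 X2; X2 → X X; X → T2 X3; X3 → T1 X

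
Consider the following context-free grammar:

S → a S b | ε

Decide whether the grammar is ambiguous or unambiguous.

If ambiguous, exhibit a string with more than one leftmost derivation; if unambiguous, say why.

Unambiguous - every string in the language has a unique leftmost derivation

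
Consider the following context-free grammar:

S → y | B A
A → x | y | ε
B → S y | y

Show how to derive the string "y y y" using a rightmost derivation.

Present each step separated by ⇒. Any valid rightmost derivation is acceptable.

S ⇒ B A ⇒ B y ⇒ S y y ⇒ y y y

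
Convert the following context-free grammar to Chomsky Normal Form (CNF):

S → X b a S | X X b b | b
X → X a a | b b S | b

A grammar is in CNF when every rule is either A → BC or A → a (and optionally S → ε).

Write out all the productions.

TB → b; TA → a; S → b; X → b; S → X X0; X0 → TB X1; X1 → TA S; S → X X2; X2 → X X3; X3 → TB TB; X → X X4; X4 → TA TA; X → TB X5; X5 → TB S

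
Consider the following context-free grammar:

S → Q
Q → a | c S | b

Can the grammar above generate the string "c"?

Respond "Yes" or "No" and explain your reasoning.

No - no valid derivation exists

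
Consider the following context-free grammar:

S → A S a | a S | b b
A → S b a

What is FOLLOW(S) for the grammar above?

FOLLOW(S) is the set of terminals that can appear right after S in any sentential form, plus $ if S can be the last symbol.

We compute FOLLOW(S) using the standard algorithm.
FOLLOW(S) starts with {$}.
FIRST(A) = {a, b}
FIRST(S) = {a, b}
FOLLOW(A) = {a, b}
FOLLOW(S) = {$, a, b}
Therefore, FOLLOW(S) = {$, a, b}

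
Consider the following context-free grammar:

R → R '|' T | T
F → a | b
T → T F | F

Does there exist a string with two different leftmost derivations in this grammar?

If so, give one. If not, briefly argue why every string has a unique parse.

No - every string in the language has a unique leftmost derivation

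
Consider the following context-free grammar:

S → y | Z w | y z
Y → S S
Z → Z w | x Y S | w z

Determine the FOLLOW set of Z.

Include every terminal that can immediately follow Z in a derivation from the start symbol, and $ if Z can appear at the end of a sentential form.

We compute FOLLOW(Z) using the standard algorithm.
FOLLOW(S) starts with {$}.
FIRST(S) = {w, x, y}
FIRST(Y) = {w, x, y}
FIRST(Z) = {w, x}
FOLLOW(S) = {$, w, x, y}
FOLLOW(Y) = {w, x, y}
FOLLOW(Z) = {w}
Therefore, FOLLOW(Z) = {w}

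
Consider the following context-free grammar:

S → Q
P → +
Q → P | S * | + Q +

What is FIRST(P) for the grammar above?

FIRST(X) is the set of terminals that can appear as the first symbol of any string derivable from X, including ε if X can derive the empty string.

We compute FIRST(P) using the standard algorithm.
FIRST(P) = {+}
FIRST(Q) = {+}
FIRST(S) = {+}
Therefore, FIRST(P) = {+}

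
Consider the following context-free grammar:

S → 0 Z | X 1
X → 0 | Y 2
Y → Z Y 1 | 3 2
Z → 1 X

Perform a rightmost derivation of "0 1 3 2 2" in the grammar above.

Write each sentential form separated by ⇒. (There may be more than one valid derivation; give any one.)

S ⇒ 0 Z ⇒ 0 1 X ⇒ 0 1 Y 2 ⇒ 0 1 3 2 2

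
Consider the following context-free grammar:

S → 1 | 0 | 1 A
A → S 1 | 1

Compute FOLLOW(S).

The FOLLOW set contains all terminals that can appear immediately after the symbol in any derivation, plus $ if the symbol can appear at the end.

We compute FOLLOW(S) using the standard algorithm.
FOLLOW(S) starts with {$}.
FIRST(A) = {0, 1}
FIRST(S) = {0, 1}
FOLLOW(A) = {$, 1}
FOLLOW(S) = {$, 1}
Therefore, FOLLOW(S) = {$, 1}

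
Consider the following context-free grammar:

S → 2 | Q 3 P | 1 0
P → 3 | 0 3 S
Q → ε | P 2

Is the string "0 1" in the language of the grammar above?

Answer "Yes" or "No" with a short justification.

No - no valid derivation exists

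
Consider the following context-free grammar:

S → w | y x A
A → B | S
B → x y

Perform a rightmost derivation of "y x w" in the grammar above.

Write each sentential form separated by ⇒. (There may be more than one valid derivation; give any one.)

S ⇒ y x A ⇒ y x S ⇒ y x w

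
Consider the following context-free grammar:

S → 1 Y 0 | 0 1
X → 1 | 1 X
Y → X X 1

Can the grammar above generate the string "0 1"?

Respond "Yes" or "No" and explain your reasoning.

Yes - a valid derivation exists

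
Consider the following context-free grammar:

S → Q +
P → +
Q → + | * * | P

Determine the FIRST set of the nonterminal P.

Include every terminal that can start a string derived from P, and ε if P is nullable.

We compute FIRST(P) using the standard algorithm.
FIRST(P) = {+}
FIRST(Q) = {*, +}
FIRST(S) = {*, +}
Therefore, FIRST(P) = {+}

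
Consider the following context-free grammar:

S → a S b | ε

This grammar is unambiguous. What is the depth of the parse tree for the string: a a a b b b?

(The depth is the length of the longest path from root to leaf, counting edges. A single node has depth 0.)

4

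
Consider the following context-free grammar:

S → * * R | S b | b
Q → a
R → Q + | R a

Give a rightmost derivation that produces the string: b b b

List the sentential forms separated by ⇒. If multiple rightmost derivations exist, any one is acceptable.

S ⇒ S b ⇒ S b b ⇒ b b b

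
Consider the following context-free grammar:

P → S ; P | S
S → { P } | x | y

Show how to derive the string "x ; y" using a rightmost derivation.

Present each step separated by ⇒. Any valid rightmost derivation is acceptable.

P ⇒ S ; P ⇒ S ; S ⇒ S ; y ⇒ x ; y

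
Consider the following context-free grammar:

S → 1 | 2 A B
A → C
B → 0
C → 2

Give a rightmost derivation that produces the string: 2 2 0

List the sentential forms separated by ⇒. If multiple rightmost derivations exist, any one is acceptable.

S ⇒ 2 A B ⇒ 2 A 0 ⇒ 2 C 0 ⇒ 2 2 0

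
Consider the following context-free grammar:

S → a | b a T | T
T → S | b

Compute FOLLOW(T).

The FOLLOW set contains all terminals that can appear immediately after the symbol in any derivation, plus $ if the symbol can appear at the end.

We compute FOLLOW(T) using the standard algorithm.
FOLLOW(S) starts with {$}.
FIRST(S) = {a, b}
FIRST(T) = {a, b}
FOLLOW(S) = {$}
FOLLOW(T) = {$}
Therefore, FOLLOW(T) = {$}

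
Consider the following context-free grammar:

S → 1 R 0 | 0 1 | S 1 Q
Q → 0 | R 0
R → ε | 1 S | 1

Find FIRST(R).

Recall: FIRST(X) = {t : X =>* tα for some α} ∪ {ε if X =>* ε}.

We compute FIRST(R) using the standard algorithm.
FIRST(Q) = {0, 1}
FIRST(R) = {1, ε}
FIRST(S) = {0, 1}
Therefore, FIRST(R) = {1, ε}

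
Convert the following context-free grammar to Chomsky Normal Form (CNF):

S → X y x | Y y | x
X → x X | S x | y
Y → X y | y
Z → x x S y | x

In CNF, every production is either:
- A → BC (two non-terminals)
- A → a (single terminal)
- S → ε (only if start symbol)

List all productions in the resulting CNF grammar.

TY → y; TX → x; S → x; X → y; Y → y; Z → x; S → X X0; X0 → TY TX; S → Y TY; X → TX X; X → S TX; Y → X TY; Z → TX X1; X1 → TX X2; X2 → S TY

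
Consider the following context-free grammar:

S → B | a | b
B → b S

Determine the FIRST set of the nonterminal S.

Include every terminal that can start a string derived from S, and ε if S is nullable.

We compute FIRST(S) using the standard algorithm.
FIRST(B) = {b}
FIRST(S) = {a, b}
Therefore, FIRST(S) = {a, b}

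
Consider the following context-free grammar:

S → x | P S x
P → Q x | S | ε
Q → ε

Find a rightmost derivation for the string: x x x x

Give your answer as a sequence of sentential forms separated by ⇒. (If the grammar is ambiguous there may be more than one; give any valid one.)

S ⇒ P S x ⇒ P x x ⇒ S x x ⇒ P S x x x ⇒ P x x x x ⇒ x x x x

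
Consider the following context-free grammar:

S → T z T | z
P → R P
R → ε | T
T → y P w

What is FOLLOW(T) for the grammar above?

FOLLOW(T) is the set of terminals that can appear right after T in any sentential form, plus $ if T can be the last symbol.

We compute FOLLOW(T) using the standard algorithm.
FOLLOW(S) starts with {$}.
FIRST(P) = {y}
FIRST(R) = {y, ε}
FIRST(S) = {y, z}
FIRST(T) = {y}
FOLLOW(P) = {w}
FOLLOW(R) = {y}
FOLLOW(S) = {$}
FOLLOW(T) = {$, y, z}
Therefore, FOLLOW(T) = {$, y, z}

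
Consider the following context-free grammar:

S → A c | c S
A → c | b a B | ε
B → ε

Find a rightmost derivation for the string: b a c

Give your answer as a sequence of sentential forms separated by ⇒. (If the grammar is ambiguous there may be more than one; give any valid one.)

S ⇒ A c ⇒ b a B c ⇒ b a c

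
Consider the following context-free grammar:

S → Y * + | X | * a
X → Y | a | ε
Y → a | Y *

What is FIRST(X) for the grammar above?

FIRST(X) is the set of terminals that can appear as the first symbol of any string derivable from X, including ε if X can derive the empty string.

We compute FIRST(X) using the standard algorithm.
FIRST(S) = {*, a, ε}
FIRST(X) = {a, ε}
FIRST(Y) = {a}
Therefore, FIRST(X) = {a, ε}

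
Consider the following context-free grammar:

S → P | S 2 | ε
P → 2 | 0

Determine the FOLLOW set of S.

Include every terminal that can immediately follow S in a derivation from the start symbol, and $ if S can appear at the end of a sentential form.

We compute FOLLOW(S) using the standard algorithm.
FOLLOW(S) starts with {$}.
FIRST(P) = {0, 2}
FIRST(S) = {0, 2, ε}
FOLLOW(P) = {$, 2}
FOLLOW(S) = {$, 2}
Therefore, FOLLOW(S) = {$, 2}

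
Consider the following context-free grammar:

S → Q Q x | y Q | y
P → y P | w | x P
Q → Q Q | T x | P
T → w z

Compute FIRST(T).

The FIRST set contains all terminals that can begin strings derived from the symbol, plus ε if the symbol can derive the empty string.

We compute FIRST(T) using the standard algorithm.
FIRST(P) = {w, x, y}
FIRST(Q) = {w, x, y}
FIRST(S) = {w, x, y}
FIRST(T) = {w}
Therefore, FIRST(T) = {w}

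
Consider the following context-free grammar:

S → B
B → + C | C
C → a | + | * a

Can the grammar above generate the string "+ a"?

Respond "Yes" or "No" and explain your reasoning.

Yes - a valid derivation exists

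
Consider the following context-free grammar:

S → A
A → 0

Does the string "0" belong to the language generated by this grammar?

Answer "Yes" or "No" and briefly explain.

Yes - a valid derivation exists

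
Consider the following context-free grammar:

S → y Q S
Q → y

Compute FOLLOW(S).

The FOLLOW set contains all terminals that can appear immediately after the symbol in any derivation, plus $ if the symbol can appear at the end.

We compute FOLLOW(S) using the standard algorithm.
FOLLOW(S) starts with {$}.
FIRST(Q) = {y}
FIRST(S) = {y}
FOLLOW(Q) = {y}
FOLLOW(S) = {$}
Therefore, FOLLOW(S) = {$}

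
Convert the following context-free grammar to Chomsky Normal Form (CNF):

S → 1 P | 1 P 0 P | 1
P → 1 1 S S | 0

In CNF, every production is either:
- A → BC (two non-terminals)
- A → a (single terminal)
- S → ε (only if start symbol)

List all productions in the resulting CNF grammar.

T1 → 1; T0 → 0; S → 1; P → 0; S → T1 P; S → T1 X0; X0 → P X1; X1 → T0 P; P → T1 X2; X2 → T1 X3; X3 → S S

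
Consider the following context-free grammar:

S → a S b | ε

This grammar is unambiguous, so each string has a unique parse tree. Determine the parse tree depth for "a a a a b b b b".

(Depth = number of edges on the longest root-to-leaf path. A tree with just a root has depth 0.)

5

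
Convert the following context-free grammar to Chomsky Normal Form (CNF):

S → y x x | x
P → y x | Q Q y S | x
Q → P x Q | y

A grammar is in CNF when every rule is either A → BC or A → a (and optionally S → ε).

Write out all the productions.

TY → y; TX → x; S → x; P → x; Q → y; S → TY X0; X0 → TX TX; P → TY TX; P → Q X1; X1 → Q X2; X2 → TY S; Q → P X3; X3 → TX Q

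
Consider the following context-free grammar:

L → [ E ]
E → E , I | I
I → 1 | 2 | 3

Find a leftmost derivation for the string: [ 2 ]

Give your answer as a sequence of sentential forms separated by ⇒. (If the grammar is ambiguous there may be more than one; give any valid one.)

L ⇒ [ E ] ⇒ [ I ] ⇒ [ 2 ]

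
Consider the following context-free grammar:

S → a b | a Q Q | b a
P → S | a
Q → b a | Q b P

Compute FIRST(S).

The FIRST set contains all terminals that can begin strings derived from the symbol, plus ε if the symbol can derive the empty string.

We compute FIRST(S) using the standard algorithm.
FIRST(P) = {a, b}
FIRST(Q) = {b}
FIRST(S) = {a, b}
Therefore, FIRST(S) = {a, b}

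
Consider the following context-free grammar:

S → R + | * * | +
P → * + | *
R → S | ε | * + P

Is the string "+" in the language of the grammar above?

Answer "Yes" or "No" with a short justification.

Yes - a valid derivation exists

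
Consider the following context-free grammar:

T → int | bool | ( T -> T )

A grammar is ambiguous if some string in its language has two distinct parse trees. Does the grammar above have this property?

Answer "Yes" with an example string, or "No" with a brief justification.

No - the grammar is unambiguous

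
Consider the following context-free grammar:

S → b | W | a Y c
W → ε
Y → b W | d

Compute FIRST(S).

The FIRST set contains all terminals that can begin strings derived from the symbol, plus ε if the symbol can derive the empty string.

We compute FIRST(S) using the standard algorithm.
FIRST(S) = {a, b, ε}
FIRST(W) = {ε}
FIRST(Y) = {b, d}
Therefore, FIRST(S) = {a, b, ε}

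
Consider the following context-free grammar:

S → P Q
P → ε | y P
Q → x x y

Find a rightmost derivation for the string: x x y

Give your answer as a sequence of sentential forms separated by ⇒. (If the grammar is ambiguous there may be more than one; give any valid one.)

S ⇒ P Q ⇒ P x x y ⇒ x x y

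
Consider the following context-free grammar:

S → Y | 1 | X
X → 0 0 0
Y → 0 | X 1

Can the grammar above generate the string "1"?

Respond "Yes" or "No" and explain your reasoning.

Yes - a valid derivation exists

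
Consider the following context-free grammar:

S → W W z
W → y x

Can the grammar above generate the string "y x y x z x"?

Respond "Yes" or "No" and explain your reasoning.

No - no valid derivation exists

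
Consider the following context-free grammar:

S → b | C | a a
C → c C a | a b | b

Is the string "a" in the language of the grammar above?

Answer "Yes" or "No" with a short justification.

No - no valid derivation exists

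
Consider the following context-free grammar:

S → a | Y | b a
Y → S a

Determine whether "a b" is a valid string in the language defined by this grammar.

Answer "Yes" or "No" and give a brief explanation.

No - no valid derivation exists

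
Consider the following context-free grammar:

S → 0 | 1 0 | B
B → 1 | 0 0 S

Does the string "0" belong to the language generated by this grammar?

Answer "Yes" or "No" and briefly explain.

Yes - a valid derivation exists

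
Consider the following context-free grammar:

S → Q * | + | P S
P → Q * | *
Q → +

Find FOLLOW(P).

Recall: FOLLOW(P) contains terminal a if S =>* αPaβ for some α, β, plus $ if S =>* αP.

We compute FOLLOW(P) using the standard algorithm.
FOLLOW(S) starts with {$}.
FIRST(P) = {*, +}
FIRST(Q) = {+}
FIRST(S) = {*, +}
FOLLOW(P) = {*, +}
FOLLOW(Q) = {*}
FOLLOW(S) = {$}
Therefore, FOLLOW(P) = {*, +}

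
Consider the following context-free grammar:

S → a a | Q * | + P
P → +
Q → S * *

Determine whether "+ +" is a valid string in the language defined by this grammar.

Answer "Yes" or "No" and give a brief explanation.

Yes - a valid derivation exists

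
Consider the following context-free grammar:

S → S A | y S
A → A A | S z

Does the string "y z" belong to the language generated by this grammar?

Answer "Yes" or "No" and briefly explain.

No - no valid derivation exists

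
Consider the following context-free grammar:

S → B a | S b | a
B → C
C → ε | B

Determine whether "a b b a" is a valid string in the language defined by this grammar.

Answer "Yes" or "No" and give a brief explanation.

No - no valid derivation exists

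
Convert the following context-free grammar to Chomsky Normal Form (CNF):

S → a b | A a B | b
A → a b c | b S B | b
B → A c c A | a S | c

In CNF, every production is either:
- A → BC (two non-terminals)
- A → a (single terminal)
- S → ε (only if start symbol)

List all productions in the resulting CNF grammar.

TA → a; TB → b; S → b; TC → c; A → b; B → c; S → TA TB; S → A X0; X0 → TA B; A → TA X1; X1 → TB TC; A → TB X2; X2 → S B; B → A X3; X3 → TC X4; X4 → TC A; B → TA S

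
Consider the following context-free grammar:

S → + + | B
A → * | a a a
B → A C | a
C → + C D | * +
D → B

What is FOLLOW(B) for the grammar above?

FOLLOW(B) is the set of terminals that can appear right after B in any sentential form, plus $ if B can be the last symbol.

We compute FOLLOW(B) using the standard algorithm.
FOLLOW(S) starts with {$}.
FIRST(A) = {*, a}
FIRST(B) = {*, a}
FIRST(C) = {*, +}
FIRST(D) = {*, a}
FIRST(S) = {*, +, a}
FOLLOW(A) = {*, +}
FOLLOW(B) = {$, *, a}
FOLLOW(C) = {$, *, a}
FOLLOW(D) = {$, *, a}
FOLLOW(S) = {$}
Therefore, FOLLOW(B) = {$, *, a}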